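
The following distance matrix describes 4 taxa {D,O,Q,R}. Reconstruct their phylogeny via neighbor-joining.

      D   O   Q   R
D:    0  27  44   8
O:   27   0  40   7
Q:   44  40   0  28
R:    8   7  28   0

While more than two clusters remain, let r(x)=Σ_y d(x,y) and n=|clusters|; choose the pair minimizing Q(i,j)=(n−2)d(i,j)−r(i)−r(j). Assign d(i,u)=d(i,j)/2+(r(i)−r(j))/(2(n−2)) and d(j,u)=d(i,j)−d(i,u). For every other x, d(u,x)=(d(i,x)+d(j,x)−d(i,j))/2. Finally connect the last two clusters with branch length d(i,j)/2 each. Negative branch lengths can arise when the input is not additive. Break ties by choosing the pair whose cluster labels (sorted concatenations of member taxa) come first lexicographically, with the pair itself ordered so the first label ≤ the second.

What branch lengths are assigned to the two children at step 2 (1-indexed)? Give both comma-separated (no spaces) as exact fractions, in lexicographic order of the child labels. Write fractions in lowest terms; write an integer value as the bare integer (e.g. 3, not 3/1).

5/2,21/2

iteration 1: select D,R (d=8, Q=-106); attach at lengths (13, -5); label the merged cluster DR
  updated: d(DR,O)=13, d(DR,Q)=32
iteration 2: select DR,O (d=13, Q=-85); attach at lengths (5/2, 21/2); label the merged cluster DOR
  updated: d(DOR,Q)=59/2
iteration 3: select DOR,Q (d=59/2); attach at lengths (59/4, 59/4); label the merged cluster DOQR
final tree: (((D:13,R:-5):5/2,O:21/2):59/4,Q:59/4)
total length: 101/2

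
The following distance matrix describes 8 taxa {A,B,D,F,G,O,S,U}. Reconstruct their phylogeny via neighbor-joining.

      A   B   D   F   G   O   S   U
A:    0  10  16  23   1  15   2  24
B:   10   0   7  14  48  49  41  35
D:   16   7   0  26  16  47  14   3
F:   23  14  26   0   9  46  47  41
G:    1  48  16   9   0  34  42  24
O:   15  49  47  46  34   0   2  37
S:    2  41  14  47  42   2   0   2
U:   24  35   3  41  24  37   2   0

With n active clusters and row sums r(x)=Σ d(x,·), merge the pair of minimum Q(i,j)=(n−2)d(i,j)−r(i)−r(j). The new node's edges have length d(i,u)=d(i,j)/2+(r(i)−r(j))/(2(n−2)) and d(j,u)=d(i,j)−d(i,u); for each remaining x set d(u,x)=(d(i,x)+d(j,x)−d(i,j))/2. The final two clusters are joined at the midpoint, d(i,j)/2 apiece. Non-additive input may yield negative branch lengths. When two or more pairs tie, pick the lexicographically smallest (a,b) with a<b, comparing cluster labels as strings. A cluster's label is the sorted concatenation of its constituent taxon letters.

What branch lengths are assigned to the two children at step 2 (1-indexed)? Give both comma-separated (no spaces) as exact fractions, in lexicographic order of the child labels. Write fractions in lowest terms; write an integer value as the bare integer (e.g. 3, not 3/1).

iteration 1: select O,S (d=2, Q=-368); attach at lengths (23/3, -17/3); label the merged cluster OS
  updated: d(A,OS)=15/2, d(B,OS)=44, d(D,OS)=59/2, d(F,OS)=91/2, d(G,OS)=37, d(OS,U)=37/2
iteration 2: select F,G (d=9, Q=-497/2); attach at lengths (137/20, 43/20); label the merged cluster FG
  updated: d(A,FG)=15/2, d(B,FG)=53/2, d(D,FG)=33/2, d(FG,OS)=147/4, d(FG,U)=28
iteration 3: select A,OS (d=15/2, Q=-685/4); attach at lengths (-165/32, 405/32); label the merged cluster AOS
  updated: d(AOS,B)=93/4, d(AOS,D)=19, d(AOS,FG)=147/8, d(AOS,U)=35/2
iteration 4: select D,U (d=3, Q=-120); attach at lengths (-29/6, 47/6); label the merged cluster DU
  updated: d(AOS,DU)=67/4, d(B,DU)=39/2, d(DU,FG)=83/4
iteration 5: select AOS,FG (d=147/8, Q=-349/4); attach at lengths (59/8, 11); label the merged cluster AFGOS
  updated: d(AFGOS,B)=251/16, d(AFGOS,DU)=153/16
iteration 6: select AFGOS,B (d=251/16, Q=-179/4); attach at lengths (23/8, 205/16); label the merged cluster ABFGOS
  updated: d(ABFGOS,DU)=107/16
iteration 7: select ABFGOS,DU (d=107/16); attach at lengths (107/32, 107/32); label the merged cluster ABDFGOSU
final tree: ((((A:-165/32,(O:23/3,S:-17/3):405/32):59/8,(F:137/20,G:43/20):11):23/8,B:205/16):107/32,(D:-29/6,U:47/6):107/32)
total length: 249/4

137/20,43/20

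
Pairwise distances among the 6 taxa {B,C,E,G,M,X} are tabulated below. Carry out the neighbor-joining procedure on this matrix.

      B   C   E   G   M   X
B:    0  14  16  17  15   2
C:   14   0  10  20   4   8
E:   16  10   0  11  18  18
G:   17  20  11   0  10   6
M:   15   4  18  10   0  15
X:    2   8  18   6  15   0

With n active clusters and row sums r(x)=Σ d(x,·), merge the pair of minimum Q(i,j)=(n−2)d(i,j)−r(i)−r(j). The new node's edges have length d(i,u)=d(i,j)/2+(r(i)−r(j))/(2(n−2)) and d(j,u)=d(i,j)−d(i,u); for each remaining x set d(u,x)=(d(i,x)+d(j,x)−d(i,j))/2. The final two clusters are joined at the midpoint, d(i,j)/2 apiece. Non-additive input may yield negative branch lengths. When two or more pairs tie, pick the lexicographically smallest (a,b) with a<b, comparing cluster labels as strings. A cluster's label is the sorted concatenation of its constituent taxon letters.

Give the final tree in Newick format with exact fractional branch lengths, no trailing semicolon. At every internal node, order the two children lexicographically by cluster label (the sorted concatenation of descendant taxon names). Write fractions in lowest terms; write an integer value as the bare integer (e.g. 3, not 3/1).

((((B:23/8,X:-7/8):43/8,(C:5/3,M:7/3):37/8):19/8,E:53/8):35/16,G:35/16)

1. join B+X (d=2, Q=-105) ⇒ BX; edges |B|=23/8, |X|=-7/8
  updated: d(BX,C)=10, d(BX,E)=16, d(BX,G)=21/2, d(BX,M)=14
2. join C+M (d=4, Q=-78) ⇒ CM; edges |C|=5/3, |M|=7/3
  updated: d(BX,CM)=10, d(CM,E)=12, d(CM,G)=13
3. join BX+CM (d=10, Q=-103/2) ⇒ BCMX; edges |BX|=43/8, |CM|=37/8
  updated: d(BCMX,E)=9, d(BCMX,G)=27/4
4. join BCMX+E (d=9, Q=-107/4) ⇒ BCEMX; edges |BCMX|=19/8, |E|=53/8
  updated: d(BCEMX,G)=35/8
5. join BCEMX+G (d=35/8) ⇒ BCEGMX; edges |BCEMX|=35/16, |G|=35/16
final tree: ((((B:23/8,X:-7/8):43/8,(C:5/3,M:7/3):37/8):19/8,E:53/8):35/16,G:35/16)
total length: 235/8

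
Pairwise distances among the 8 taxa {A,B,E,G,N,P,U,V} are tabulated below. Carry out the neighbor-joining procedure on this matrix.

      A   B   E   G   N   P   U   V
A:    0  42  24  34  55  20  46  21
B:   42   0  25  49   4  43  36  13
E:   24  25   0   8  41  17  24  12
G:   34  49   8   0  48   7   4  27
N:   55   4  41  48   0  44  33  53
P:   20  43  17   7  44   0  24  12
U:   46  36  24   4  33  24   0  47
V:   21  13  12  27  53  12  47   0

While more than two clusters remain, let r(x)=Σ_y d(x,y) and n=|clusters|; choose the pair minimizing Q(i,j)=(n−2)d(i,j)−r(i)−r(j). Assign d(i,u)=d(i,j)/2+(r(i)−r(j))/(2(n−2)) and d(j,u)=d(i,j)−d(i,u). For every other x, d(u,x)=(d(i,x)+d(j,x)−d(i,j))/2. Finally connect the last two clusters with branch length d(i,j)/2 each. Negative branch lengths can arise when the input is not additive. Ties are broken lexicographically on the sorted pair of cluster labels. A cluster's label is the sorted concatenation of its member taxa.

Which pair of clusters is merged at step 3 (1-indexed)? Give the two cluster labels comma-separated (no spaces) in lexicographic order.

GU,P

step 1: merge (B,N) at d=4, Q=-466; branch lengths B→-7/2, N→15/2; new cluster BN
  updated: d(A,BN)=93/2, d(BN,E)=31, d(BN,G)=93/2, d(BN,P)=83/2, d(BN,U)=65/2, d(BN,V)=31
step 2: merge (G,U) at d=4, Q=-284; branch lengths G→-31/10, U→71/10; new cluster GU
  updated: d(A,GU)=38, d(BN,GU)=75/2, d(E,GU)=14, d(GU,P)=27/2, d(GU,V)=35
step 3: merge (GU,P) at d=27/2, Q=-188; branch lengths GU→11, P→5/2; new cluster GPU
  updated: d(A,GPU)=89/4, d(BN,GPU)=131/4, d(E,GPU)=35/4, d(GPU,V)=67/4
step 4: merge (A,V) at d=21, Q=-263/2; branch lengths A→16, V→5; new cluster AV
  updated: d(AV,BN)=113/4, d(AV,E)=15/2, d(AV,GPU)=9
step 5: merge (AV,BN) at d=113/4, Q=-321/4; branch lengths AV→37/16, BN→415/16; new cluster ABNV
  updated: d(ABNV,E)=41/8, d(ABNV,GPU)=27/4
step 6: merge (ABNV,E) at d=41/8, Q=-165/8; branch lengths ABNV→25/16, E→57/16; new cluster ABENV
  updated: d(ABENV,GPU)=83/16
step 7: merge (ABENV,GPU) at d=83/16; branch lengths ABENV→83/32, GPU→83/32; new cluster ABEGNPUV
final tree: ((((A:16,V:5):37/16,(B:-7/2,N:15/2):415/16):25/16,E:57/16):83/32,((G:-31/10,U:71/10):11,P:5/2):83/32)
total length: 1297/16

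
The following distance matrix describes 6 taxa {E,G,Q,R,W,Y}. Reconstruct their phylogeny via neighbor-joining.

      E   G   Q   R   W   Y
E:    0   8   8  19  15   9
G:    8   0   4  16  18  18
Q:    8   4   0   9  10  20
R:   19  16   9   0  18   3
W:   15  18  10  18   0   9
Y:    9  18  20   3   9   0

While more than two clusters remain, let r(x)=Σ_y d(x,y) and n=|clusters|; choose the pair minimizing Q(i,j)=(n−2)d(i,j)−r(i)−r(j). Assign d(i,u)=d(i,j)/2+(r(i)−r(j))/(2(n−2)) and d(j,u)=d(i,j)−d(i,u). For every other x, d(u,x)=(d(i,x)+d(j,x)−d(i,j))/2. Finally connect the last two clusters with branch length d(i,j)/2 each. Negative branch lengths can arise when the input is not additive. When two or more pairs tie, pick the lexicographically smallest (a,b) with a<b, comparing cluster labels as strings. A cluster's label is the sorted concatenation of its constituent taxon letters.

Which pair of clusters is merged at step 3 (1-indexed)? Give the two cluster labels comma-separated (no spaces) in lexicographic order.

step 1: merge (R,Y) at d=3, Q=-112; branch lengths R→9/4, Y→3/4; new cluster RY
  updated: d(E,RY)=25/2, d(G,RY)=31/2, d(Q,RY)=13, d(RY,W)=12
step 2: merge (RY,W) at d=12, Q=-72; branch lengths RY→17/3, W→19/3; new cluster RWY
  updated: d(E,RWY)=31/4, d(G,RWY)=43/4, d(Q,RWY)=11/2
step 3: merge (E,RWY) at d=31/4, Q=-129/4; branch lengths E→61/16, RWY→63/16; new cluster ERWY
  updated: d(ERWY,G)=11/2, d(ERWY,Q)=23/8
step 4: merge (ERWY,G) at d=11/2, Q=-99/8; branch lengths ERWY→35/16, G→53/16; new cluster EGRWY
  updated: d(EGRWY,Q)=11/16
step 5: merge (EGRWY,Q) at d=11/16; branch lengths EGRWY→11/32, Q→11/32; new cluster EGQRWY
final tree: (((E:61/16,((R:9/4,Y:3/4):17/3,W:19/3):63/16):35/16,G:53/16):11/32,Q:11/32)
total length: 463/16

E,RWY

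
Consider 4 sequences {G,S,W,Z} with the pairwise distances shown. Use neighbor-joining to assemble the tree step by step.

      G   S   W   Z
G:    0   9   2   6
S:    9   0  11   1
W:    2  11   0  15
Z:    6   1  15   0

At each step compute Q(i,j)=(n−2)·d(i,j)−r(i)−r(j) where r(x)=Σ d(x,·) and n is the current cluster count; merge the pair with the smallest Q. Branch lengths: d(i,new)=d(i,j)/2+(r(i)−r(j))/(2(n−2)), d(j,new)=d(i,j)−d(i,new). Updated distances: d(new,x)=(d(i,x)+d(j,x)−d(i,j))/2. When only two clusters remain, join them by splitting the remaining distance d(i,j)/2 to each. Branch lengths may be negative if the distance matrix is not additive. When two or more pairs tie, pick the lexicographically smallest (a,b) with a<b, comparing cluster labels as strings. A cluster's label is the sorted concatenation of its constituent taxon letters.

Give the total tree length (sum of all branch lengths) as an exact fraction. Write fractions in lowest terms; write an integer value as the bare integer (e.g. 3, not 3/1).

step 1: merge (G,W) at d=2, Q=-41; branch lengths G→-7/4, W→15/4; new cluster GW
  updated: d(GW,S)=9, d(GW,Z)=19/2
step 2: merge (GW,S) at d=9, Q=-39/2; branch lengths GW→35/4, S→1/4; new cluster GSW
  updated: d(GSW,Z)=3/4
step 3: merge (GSW,Z) at d=3/4; branch lengths GSW→3/8, Z→3/8; new cluster GSWZ
final tree: (((G:-7/4,W:15/4):35/4,S:1/4):3/8,Z:3/8)
total length: 47/4

47/4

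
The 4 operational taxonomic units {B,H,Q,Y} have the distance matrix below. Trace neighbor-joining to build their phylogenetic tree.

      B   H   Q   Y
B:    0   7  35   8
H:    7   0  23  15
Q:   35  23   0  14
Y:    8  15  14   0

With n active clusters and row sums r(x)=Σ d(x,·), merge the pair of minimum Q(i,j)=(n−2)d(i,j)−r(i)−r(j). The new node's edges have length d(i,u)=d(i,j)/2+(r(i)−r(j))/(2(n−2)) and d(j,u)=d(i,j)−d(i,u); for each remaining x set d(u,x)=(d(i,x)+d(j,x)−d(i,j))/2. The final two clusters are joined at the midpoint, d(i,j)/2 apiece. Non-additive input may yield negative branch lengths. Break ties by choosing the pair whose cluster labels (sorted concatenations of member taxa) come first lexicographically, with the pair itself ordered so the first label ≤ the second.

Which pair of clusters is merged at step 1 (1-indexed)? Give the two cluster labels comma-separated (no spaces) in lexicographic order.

1. join B+H (d=7, Q=-81) ⇒ BH; edges |B|=19/4, |H|=9/4
  updated: d(BH,Q)=51/2, d(BH,Y)=8
2. join BH+Q (d=51/2, Q=-95/2) ⇒ BHQ; edges |BH|=39/4, |Q|=63/4
  updated: d(BHQ,Y)=-7/4
3. join BHQ+Y (d=-7/4) ⇒ BHQY; edges |BHQ|=-7/8, |Y|=-7/8
final tree: (((B:19/4,H:9/4):39/4,Q:63/4):-7/8,Y:-7/8)
total length: 123/4

B,H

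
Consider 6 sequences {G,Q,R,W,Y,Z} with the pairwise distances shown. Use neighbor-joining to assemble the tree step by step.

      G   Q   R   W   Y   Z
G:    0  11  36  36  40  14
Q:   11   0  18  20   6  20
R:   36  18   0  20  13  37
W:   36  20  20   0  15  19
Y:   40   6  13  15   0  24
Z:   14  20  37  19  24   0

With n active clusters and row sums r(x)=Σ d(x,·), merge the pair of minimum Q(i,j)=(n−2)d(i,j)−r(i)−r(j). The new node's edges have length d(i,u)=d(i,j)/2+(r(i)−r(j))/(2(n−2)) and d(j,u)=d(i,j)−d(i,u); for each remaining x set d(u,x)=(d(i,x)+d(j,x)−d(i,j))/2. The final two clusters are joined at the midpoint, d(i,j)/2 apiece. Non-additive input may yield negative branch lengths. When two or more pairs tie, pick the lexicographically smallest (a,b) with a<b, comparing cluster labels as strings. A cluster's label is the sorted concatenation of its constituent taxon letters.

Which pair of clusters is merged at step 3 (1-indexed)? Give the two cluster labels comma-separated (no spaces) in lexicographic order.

step 1: merge (G,Z) at d=14, Q=-195; branch lengths G→79/8, Z→33/8; new cluster GZ
  updated: d(GZ,Q)=17/2, d(GZ,R)=59/2, d(GZ,W)=41/2, d(GZ,Y)=25
step 2: merge (GZ,Q) at d=17/2, Q=-221/2; branch lengths GZ→113/12, Q→-11/12; new cluster GQZ
  updated: d(GQZ,R)=39/2, d(GQZ,W)=16, d(GQZ,Y)=45/4
step 3: merge (GQZ,W) at d=16, Q=-263/4; branch lengths GQZ→111/16, W→145/16; new cluster GQWZ
  updated: d(GQWZ,R)=47/4, d(GQWZ,Y)=41/8
step 4: merge (GQWZ,R) at d=47/4, Q=-239/8; branch lengths GQWZ→31/16, R→157/16; new cluster GQRWZ
  updated: d(GQRWZ,Y)=51/16
step 5: merge (GQRWZ,Y) at d=51/16; branch lengths GQRWZ→51/32, Y→51/32; new cluster GQRWYZ
final tree: (((((G:79/8,Z:33/8):113/12,Q:-11/12):111/16,W:145/16):31/16,R:157/16):51/32,Y:51/32)
total length: 855/16

GQZ,W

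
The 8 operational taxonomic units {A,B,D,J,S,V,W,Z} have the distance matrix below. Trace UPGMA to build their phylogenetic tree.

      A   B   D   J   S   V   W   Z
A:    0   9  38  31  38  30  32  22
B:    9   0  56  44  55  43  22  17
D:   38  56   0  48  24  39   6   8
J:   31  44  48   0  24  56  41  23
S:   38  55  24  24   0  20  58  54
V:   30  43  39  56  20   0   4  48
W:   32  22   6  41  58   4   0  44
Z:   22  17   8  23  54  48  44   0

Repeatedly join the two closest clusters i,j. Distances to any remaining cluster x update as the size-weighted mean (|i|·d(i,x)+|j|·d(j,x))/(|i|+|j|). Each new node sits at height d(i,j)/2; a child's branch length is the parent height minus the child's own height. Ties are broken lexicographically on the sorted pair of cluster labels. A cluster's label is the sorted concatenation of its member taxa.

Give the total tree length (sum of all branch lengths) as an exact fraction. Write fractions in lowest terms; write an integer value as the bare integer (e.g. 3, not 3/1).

1. join V+W (d=4) ⇒ VW; edges |V|=2, |W|=2
  updated: d(A,VW)=31, d(B,VW)=65/2, d(D,VW)=45/2, d(J,VW)=97/2, d(S,VW)=39, d(VW,Z)=46
2. join D+Z (d=8) ⇒ DZ; edges |D|=4, |Z|=4
  updated: d(A,DZ)=30, d(B,DZ)=73/2, d(DZ,J)=71/2, d(DZ,S)=39, d(DZ,VW)=137/4
3. join A+B (d=9) ⇒ AB; edges |A|=9/2, |B|=9/2
  updated: d(AB,DZ)=133/4, d(AB,J)=75/2, d(AB,S)=93/2, d(AB,VW)=127/4
4. join J+S (d=24) ⇒ JS; edges |J|=12, |S|=12
  updated: d(AB,JS)=42, d(DZ,JS)=149/4, d(JS,VW)=175/4
5. join AB+VW (d=127/4) ⇒ ABVW; edges |AB|=91/8, |VW|=111/8
  updated: d(ABVW,DZ)=135/4, d(ABVW,JS)=343/8
6. join ABVW+DZ (d=135/4) ⇒ ABDVWZ; edges |ABVW|=1, |DZ|=103/8
  updated: d(ABDVWZ,JS)=41
7. join ABDVWZ+JS (d=41) ⇒ ABDJSVWZ; edges |ABDVWZ|=29/8, |JS|=17/2
final tree: ((((A:9/2,B:9/2):91/8,(V:2,W:2):111/8):1,(D:4,Z:4):103/8):29/8,(J:12,S:12):17/2)
total length: 385/4

385/4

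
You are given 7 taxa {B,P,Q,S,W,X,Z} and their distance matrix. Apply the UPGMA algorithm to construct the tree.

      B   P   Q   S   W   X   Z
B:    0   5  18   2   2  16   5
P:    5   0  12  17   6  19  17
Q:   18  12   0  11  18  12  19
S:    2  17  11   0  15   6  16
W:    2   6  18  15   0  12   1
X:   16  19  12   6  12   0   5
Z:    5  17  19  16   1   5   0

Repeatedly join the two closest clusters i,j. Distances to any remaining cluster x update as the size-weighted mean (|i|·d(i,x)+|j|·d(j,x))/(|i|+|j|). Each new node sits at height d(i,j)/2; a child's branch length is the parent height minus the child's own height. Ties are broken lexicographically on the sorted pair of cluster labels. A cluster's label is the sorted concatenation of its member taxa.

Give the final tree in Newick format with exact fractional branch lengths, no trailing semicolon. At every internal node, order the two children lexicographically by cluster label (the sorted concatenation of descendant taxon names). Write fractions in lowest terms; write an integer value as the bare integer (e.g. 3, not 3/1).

step 1: merge (W,Z) at d=1; branch lengths W→1/2, Z→1/2; new cluster WZ
  updated: d(B,WZ)=7/2, d(P,WZ)=23/2, d(Q,WZ)=37/2, d(S,WZ)=31/2, d(WZ,X)=17/2
step 2: merge (B,S) at d=2; branch lengths B→1, S→1; new cluster BS
  updated: d(BS,P)=11, d(BS,Q)=29/2, d(BS,WZ)=19/2, d(BS,X)=11
step 3: merge (WZ,X) at d=17/2; branch lengths WZ→15/4, X→17/4; new cluster WXZ
  updated: d(BS,WXZ)=10, d(P,WXZ)=14, d(Q,WXZ)=49/3
step 4: merge (BS,WXZ) at d=10; branch lengths BS→4, WXZ→3/4; new cluster BSWXZ
  updated: d(BSWXZ,P)=64/5, d(BSWXZ,Q)=78/5
step 5: merge (P,Q) at d=12; branch lengths P→6, Q→6; new cluster PQ
  updated: d(BSWXZ,PQ)=71/5
step 6: merge (BSWXZ,PQ) at d=71/5; branch lengths BSWXZ→21/10, PQ→11/10; new cluster BPQSWXZ
final tree: (((B:1,S:1):4,((W:1/2,Z:1/2):15/4,X:17/4):3/4):21/10,(P:6,Q:6):11/10)
total length: 619/20

(((B:1,S:1):4,((W:1/2,Z:1/2):15/4,X:17/4):3/4):21/10,(P:6,Q:6):11/10)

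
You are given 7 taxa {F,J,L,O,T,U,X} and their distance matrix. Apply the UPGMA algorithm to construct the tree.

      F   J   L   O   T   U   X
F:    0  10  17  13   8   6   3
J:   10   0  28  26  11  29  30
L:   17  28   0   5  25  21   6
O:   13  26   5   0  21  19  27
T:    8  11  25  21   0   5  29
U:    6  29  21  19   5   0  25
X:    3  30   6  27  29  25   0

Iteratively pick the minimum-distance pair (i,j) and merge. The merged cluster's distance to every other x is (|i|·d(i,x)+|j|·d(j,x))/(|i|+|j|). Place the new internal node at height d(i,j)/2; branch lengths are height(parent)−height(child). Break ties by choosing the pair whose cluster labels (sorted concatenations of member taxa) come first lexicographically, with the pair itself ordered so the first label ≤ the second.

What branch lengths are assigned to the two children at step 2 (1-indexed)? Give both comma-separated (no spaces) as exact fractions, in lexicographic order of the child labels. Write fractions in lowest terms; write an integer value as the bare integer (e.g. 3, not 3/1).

5/2,5/2

iteration 1: select F,X (d=3); attach at lengths (3/2, 3/2); label the merged cluster FX
  updated: d(FX,J)=20, d(FX,L)=23/2, d(FX,O)=20, d(FX,T)=37/2, d(FX,U)=31/2
iteration 2: select L,O (d=5); attach at lengths (5/2, 5/2); label the merged cluster LO
  updated: d(FX,LO)=63/4, d(J,LO)=27, d(LO,T)=23, d(LO,U)=20
iteration 3: select T,U (d=5); attach at lengths (5/2, 5/2); label the merged cluster TU
  updated: d(FX,TU)=17, d(J,TU)=20, d(LO,TU)=43/2
iteration 4: select FX,LO (d=63/4); attach at lengths (51/8, 43/8); label the merged cluster FLOX
  updated: d(FLOX,J)=47/2, d(FLOX,TU)=77/4
iteration 5: select FLOX,TU (d=77/4); attach at lengths (7/4, 57/8); label the merged cluster FLOTUX
  updated: d(FLOTUX,J)=67/3
iteration 6: select FLOTUX,J (d=67/3); attach at lengths (37/24, 67/6); label the merged cluster FJLOTUX
final tree: ((((F:3/2,X:3/2):51/8,(L:5/2,O:5/2):43/8):7/4,(T:5/2,U:5/2):57/8):37/24,J:67/6)
total length: 139/3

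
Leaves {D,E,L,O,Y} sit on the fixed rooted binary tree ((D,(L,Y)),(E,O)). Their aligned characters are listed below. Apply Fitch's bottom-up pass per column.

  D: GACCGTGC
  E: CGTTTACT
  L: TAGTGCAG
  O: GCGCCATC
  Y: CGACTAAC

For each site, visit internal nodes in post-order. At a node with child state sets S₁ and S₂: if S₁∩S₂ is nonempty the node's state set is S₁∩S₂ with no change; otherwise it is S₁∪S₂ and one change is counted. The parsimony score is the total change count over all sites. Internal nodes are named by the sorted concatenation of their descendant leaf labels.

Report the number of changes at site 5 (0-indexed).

2

LY@0: {T} ∪ {C} = {C,T} (union, +1)
DLY@0: {G} ∪ {C,T} = {C,G,T} (union, +1)
EO@0: {C} ∪ {G} = {C,G} (union, +1)
DELOY@0: {C,G,T} ∩ {C,G} = {C,G} (intersection, +0)
LY@1: {A} ∪ {G} = {A,G} (union, +1)
DLY@1: {A} ∩ {A,G} = {A} (intersection, +0)
EO@1: {G} ∪ {C} = {C,G} (union, +1)
DELOY@1: {A} ∪ {C,G} = {A,C,G} (union, +1)
LY@2: {G} ∪ {A} = {A,G} (union, +1)
DLY@2: {C} ∪ {A,G} = {A,C,G} (union, +1)
EO@2: {T} ∪ {G} = {G,T} (union, +1)
DELOY@2: {A,C,G} ∩ {G,T} = {G} (intersection, +0)
LY@3: {T} ∪ {C} = {C,T} (union, +1)
DLY@3: {C} ∩ {C,T} = {C} (intersection, +0)
EO@3: {T} ∪ {C} = {C,T} (union, +1)
DELOY@3: {C} ∩ {C,T} = {C} (intersection, +0)
LY@4: {G} ∪ {T} = {G,T} (union, +1)
DLY@4: {G} ∩ {G,T} = {G} (intersection, +0)
EO@4: {T} ∪ {C} = {C,T} (union, +1)
DELOY@4: {G} ∪ {C,T} = {C,G,T} (union, +1)
LY@5: {C} ∪ {A} = {A,C} (union, +1)
DLY@5: {T} ∪ {A,C} = {A,C,T} (union, +1)
EO@5: {A} ∩ {A} = {A} (intersection, +0)
DELOY@5: {A,C,T} ∩ {A} = {A} (intersection, +0)
LY@6: {A} ∩ {A} = {A} (intersection, +0)
DLY@6: {G} ∪ {A} = {A,G} (union, +1)
EO@6: {C} ∪ {T} = {C,T} (union, +1)
DELOY@6: {A,G} ∪ {C,T} = {A,C,G,T} (union, +1)
LY@7: {G} ∪ {C} = {C,G} (union, +1)
DLY@7: {C} ∩ {C,G} = {C} (intersection, +0)
EO@7: {T} ∪ {C} = {C,T} (union, +1)
DELOY@7: {C} ∩ {C,T} = {C} (intersection, +0)
per-site changes: [3, 3, 3, 2, 3, 2, 3, 2]; total = 21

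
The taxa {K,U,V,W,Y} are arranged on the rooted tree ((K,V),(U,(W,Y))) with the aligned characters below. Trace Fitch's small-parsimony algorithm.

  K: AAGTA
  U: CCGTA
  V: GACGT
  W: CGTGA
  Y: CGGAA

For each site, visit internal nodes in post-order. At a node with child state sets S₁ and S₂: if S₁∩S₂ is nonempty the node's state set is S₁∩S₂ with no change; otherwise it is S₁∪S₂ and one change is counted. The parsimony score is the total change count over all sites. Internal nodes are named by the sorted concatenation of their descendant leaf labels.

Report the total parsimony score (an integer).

10

[col 0] KV: children K:{A}, V:{G} ∪→ {A,G}; cost 1
[col 0] WY: children W:{C}, Y:{C} ∩→ {C}; cost 0
[col 0] UWY: children U:{C}, WY:{C} ∩→ {C}; cost 0
[col 0] KUVWY: children KV:{A,G}, UWY:{C} ∪→ {A,C,G}; cost 1
[col 1] KV: children K:{A}, V:{A} ∩→ {A}; cost 0
[col 1] WY: children W:{G}, Y:{G} ∩→ {G}; cost 0
[col 1] UWY: children U:{C}, WY:{G} ∪→ {C,G}; cost 1
[col 1] KUVWY: children KV:{A}, UWY:{C,G} ∪→ {A,C,G}; cost 1
[col 2] KV: children K:{G}, V:{C} ∪→ {C,G}; cost 1
[col 2] WY: children W:{T}, Y:{G} ∪→ {G,T}; cost 1
[col 2] UWY: children U:{G}, WY:{G,T} ∩→ {G}; cost 0
[col 2] KUVWY: children KV:{C,G}, UWY:{G} ∩→ {G}; cost 0
[col 3] KV: children K:{T}, V:{G} ∪→ {G,T}; cost 1
[col 3] WY: children W:{G}, Y:{A} ∪→ {A,G}; cost 1
[col 3] UWY: children U:{T}, WY:{A,G} ∪→ {A,G,T}; cost 1
[col 3] KUVWY: children KV:{G,T}, UWY:{A,G,T} ∩→ {G,T}; cost 0
[col 4] KV: children K:{A}, V:{T} ∪→ {A,T}; cost 1
[col 4] WY: children W:{A}, Y:{A} ∩→ {A}; cost 0
[col 4] UWY: children U:{A}, WY:{A} ∩→ {A}; cost 0
[col 4] KUVWY: children KV:{A,T}, UWY:{A} ∩→ {A}; cost 0
per-site changes: [2, 2, 2, 3, 1]; total = 10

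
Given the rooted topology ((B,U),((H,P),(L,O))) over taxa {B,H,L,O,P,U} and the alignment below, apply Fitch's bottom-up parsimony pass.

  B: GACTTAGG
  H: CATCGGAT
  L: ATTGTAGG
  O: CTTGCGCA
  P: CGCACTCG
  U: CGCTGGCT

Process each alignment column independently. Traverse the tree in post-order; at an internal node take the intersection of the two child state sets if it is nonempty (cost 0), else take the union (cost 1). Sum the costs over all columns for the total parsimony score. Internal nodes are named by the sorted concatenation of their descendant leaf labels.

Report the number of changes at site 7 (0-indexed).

[col 0] BU: children B:{G}, U:{C} ∪→ {C,G}; cost 1
[col 0] HP: children H:{C}, P:{C} ∩→ {C}; cost 0
[col 0] LO: children L:{A}, O:{C} ∪→ {A,C}; cost 1
[col 0] HLOP: children HP:{C}, LO:{A,C} ∩→ {C}; cost 0
[col 0] BHLOPU: children BU:{C,G}, HLOP:{C} ∩→ {C}; cost 0
[col 1] BU: children B:{A}, U:{G} ∪→ {A,G}; cost 1
[col 1] HP: children H:{A}, P:{G} ∪→ {A,G}; cost 1
[col 1] LO: children L:{T}, O:{T} ∩→ {T}; cost 0
[col 1] HLOP: children HP:{A,G}, LO:{T} ∪→ {A,G,T}; cost 1
[col 1] BHLOPU: children BU:{A,G}, HLOP:{A,G,T} ∩→ {A,G}; cost 0
[col 2] BU: children B:{C}, U:{C} ∩→ {C}; cost 0
[col 2] HP: children H:{T}, P:{C} ∪→ {C,T}; cost 1
[col 2] LO: children L:{T}, O:{T} ∩→ {T}; cost 0
[col 2] HLOP: children HP:{C,T}, LO:{T} ∩→ {T}; cost 0
[col 2] BHLOPU: children BU:{C}, HLOP:{T} ∪→ {C,T}; cost 1
[col 3] BU: children B:{T}, U:{T} ∩→ {T}; cost 0
[col 3] HP: children H:{C}, P:{A} ∪→ {A,C}; cost 1
[col 3] LO: children L:{G}, O:{G} ∩→ {G}; cost 0
[col 3] HLOP: children HP:{A,C}, LO:{G} ∪→ {A,C,G}; cost 1
[col 3] BHLOPU: children BU:{T}, HLOP:{A,C,G} ∪→ {A,C,G,T}; cost 1
[col 4] BU: children B:{T}, U:{G} ∪→ {G,T}; cost 1
[col 4] HP: children H:{G}, P:{C} ∪→ {C,G}; cost 1
[col 4] LO: children L:{T}, O:{C} ∪→ {C,T}; cost 1
[col 4] HLOP: children HP:{C,G}, LO:{C,T} ∩→ {C}; cost 0
[col 4] BHLOPU: children BU:{G,T}, HLOP:{C} ∪→ {C,G,T}; cost 1
[col 5] BU: children B:{A}, U:{G} ∪→ {A,G}; cost 1
[col 5] HP: children H:{G}, P:{T} ∪→ {G,T}; cost 1
[col 5] LO: children L:{A}, O:{G} ∪→ {A,G}; cost 1
[col 5] HLOP: children HP:{G,T}, LO:{A,G} ∩→ {G}; cost 0
[col 5] BHLOPU: children BU:{A,G}, HLOP:{G} ∩→ {G}; cost 0
[col 6] BU: children B:{G}, U:{C} ∪→ {C,G}; cost 1
[col 6] HP: children H:{A}, P:{C} ∪→ {A,C}; cost 1
[col 6] LO: children L:{G}, O:{C} ∪→ {C,G}; cost 1
[col 6] HLOP: children HP:{A,C}, LO:{C,G} ∩→ {C}; cost 0
[col 6] BHLOPU: children BU:{C,G}, HLOP:{C} ∩→ {C}; cost 0
[col 7] BU: children B:{G}, U:{T} ∪→ {G,T}; cost 1
[col 7] HP: children H:{T}, P:{G} ∪→ {G,T}; cost 1
[col 7] LO: children L:{G}, O:{A} ∪→ {A,G}; cost 1
[col 7] HLOP: children HP:{G,T}, LO:{A,G} ∩→ {G}; cost 0
[col 7] BHLOPU: children BU:{G,T}, HLOP:{G} ∩→ {G}; cost 0
per-site changes: [2, 3, 2, 3, 4, 3, 3, 3]; total = 23

3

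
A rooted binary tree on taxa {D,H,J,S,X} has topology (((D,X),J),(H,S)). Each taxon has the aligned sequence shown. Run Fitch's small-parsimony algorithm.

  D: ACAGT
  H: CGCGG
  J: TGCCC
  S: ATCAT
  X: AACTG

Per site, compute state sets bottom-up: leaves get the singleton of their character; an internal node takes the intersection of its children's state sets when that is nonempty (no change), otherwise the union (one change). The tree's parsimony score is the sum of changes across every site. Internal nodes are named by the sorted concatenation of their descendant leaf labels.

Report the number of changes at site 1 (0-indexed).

3

DX@0: {A} ∩ {A} = {A} (intersection, +0)
DJX@0: {A} ∪ {T} = {A,T} (union, +1)
HS@0: {C} ∪ {A} = {A,C} (union, +1)
DHJSX@0: {A,T} ∩ {A,C} = {A} (intersection, +0)
DX@1: {C} ∪ {A} = {A,C} (union, +1)
DJX@1: {A,C} ∪ {G} = {A,C,G} (union, +1)
HS@1: {G} ∪ {T} = {G,T} (union, +1)
DHJSX@1: {A,C,G} ∩ {G,T} = {G} (intersection, +0)
DX@2: {A} ∪ {C} = {A,C} (union, +1)
DJX@2: {A,C} ∩ {C} = {C} (intersection, +0)
HS@2: {C} ∩ {C} = {C} (intersection, +0)
DHJSX@2: {C} ∩ {C} = {C} (intersection, +0)
DX@3: {G} ∪ {T} = {G,T} (union, +1)
DJX@3: {G,T} ∪ {C} = {C,G,T} (union, +1)
HS@3: {G} ∪ {A} = {A,G} (union, +1)
DHJSX@3: {C,G,T} ∩ {A,G} = {G} (intersection, +0)
DX@4: {T} ∪ {G} = {G,T} (union, +1)
DJX@4: {G,T} ∪ {C} = {C,G,T} (union, +1)
HS@4: {G} ∪ {T} = {G,T} (union, +1)
DHJSX@4: {C,G,T} ∩ {G,T} = {G,T} (intersection, +0)
per-site changes: [2, 3, 1, 3, 3]; total = 12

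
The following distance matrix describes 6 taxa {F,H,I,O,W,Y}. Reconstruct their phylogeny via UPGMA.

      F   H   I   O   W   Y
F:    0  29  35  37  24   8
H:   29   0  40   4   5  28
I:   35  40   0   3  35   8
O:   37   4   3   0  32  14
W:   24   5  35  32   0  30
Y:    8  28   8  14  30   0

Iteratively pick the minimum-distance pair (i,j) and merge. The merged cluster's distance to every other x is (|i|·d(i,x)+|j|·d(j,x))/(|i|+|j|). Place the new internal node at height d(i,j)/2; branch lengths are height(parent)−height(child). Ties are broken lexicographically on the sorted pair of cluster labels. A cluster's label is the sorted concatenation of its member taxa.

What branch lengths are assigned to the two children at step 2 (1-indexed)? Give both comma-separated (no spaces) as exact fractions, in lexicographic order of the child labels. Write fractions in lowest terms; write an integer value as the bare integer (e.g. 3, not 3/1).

5/2,5/2

iteration 1: select I,O (d=3); attach at lengths (3/2, 3/2); label the merged cluster IO
  updated: d(F,IO)=36, d(H,IO)=22, d(IO,W)=67/2, d(IO,Y)=11
iteration 2: select H,W (d=5); attach at lengths (5/2, 5/2); label the merged cluster HW
  updated: d(F,HW)=53/2, d(HW,IO)=111/4, d(HW,Y)=29
iteration 3: select F,Y (d=8); attach at lengths (4, 4); label the merged cluster FY
  updated: d(FY,HW)=111/4, d(FY,IO)=47/2
iteration 4: select FY,IO (d=47/2); attach at lengths (31/4, 41/4); label the merged cluster FIOY
  updated: d(FIOY,HW)=111/4
iteration 5: select FIOY,HW (d=111/4); attach at lengths (17/8, 91/8); label the merged cluster FHIOWY
final tree: (((F:4,Y:4):31/4,(I:3/2,O:3/2):41/4):17/8,(H:5/2,W:5/2):91/8)
total length: 95/2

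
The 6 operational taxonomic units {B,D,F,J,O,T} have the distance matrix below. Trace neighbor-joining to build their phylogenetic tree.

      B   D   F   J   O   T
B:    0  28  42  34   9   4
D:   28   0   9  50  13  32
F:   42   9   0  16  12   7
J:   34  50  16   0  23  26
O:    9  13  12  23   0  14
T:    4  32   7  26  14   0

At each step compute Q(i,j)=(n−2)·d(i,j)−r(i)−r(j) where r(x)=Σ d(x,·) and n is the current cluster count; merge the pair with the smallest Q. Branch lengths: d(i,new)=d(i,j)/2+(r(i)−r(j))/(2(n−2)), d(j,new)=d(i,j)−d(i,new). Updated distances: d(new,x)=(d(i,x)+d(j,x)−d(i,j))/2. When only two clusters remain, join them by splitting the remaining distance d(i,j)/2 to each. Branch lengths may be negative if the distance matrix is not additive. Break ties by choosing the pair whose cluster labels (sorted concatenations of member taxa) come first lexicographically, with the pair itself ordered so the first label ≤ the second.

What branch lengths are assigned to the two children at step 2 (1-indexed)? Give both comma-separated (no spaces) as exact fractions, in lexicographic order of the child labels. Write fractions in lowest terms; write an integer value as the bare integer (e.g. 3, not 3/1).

1. join B+T (d=4, Q=-184) ⇒ BT; edges |B|=25/4, |T|=-9/4
  updated: d(BT,D)=28, d(BT,F)=45/2, d(BT,J)=28, d(BT,O)=19/2
2. join D+F (d=9, Q=-265/2) ⇒ DF; edges |D|=45/4, |F|=-9/4
  updated: d(BT,DF)=83/4, d(DF,J)=57/2, d(DF,O)=8
3. join BT+J (d=28, Q=-327/4) ⇒ BJT; edges |BT|=139/16, |J|=309/16
  updated: d(BJT,DF)=85/8, d(BJT,O)=9/4
4. join BJT+DF (d=85/8, Q=-167/8) ⇒ BDFJT; edges |BJT|=39/16, |DF|=131/16
  updated: d(BDFJT,O)=-3/16
5. join BDFJT+O (d=-3/16) ⇒ BDFJOT; edges |BDFJT|=-3/32, |O|=-3/32
final tree: ((((B:25/4,T:-9/4):139/16,J:309/16):39/16,(D:45/4,F:-9/4):131/16):-3/32,O:-3/32)
total length: 823/16

45/4,-9/4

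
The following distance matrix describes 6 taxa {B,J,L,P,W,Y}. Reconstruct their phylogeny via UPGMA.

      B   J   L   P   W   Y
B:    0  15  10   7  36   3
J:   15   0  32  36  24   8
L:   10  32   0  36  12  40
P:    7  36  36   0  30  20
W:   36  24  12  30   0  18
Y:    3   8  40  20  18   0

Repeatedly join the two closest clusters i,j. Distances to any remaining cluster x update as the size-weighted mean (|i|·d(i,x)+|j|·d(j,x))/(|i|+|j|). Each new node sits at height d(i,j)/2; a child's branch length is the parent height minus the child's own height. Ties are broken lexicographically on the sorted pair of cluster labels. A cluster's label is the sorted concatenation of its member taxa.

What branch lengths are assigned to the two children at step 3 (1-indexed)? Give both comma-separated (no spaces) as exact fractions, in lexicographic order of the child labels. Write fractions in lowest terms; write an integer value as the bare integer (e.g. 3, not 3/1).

step 1: merge (B,Y) at d=3; branch lengths B→3/2, Y→3/2; new cluster BY
  updated: d(BY,J)=23/2, d(BY,L)=25, d(BY,P)=27/2, d(BY,W)=27
step 2: merge (BY,J) at d=23/2; branch lengths BY→17/4, J→23/4; new cluster BJY
  updated: d(BJY,L)=82/3, d(BJY,P)=21, d(BJY,W)=26
step 3: merge (L,W) at d=12; branch lengths L→6, W→6; new cluster LW
  updated: d(BJY,LW)=80/3, d(LW,P)=33
step 4: merge (BJY,P) at d=21; branch lengths BJY→19/4, P→21/2; new cluster BJPY
  updated: d(BJPY,LW)=113/4
step 5: merge (BJPY,LW) at d=113/4; branch lengths BJPY→29/8, LW→65/8; new cluster BJLPWY
final tree: ((((B:3/2,Y:3/2):17/4,J:23/4):19/4,P:21/2):29/8,(L:6,W:6):65/8)
total length: 52

6,6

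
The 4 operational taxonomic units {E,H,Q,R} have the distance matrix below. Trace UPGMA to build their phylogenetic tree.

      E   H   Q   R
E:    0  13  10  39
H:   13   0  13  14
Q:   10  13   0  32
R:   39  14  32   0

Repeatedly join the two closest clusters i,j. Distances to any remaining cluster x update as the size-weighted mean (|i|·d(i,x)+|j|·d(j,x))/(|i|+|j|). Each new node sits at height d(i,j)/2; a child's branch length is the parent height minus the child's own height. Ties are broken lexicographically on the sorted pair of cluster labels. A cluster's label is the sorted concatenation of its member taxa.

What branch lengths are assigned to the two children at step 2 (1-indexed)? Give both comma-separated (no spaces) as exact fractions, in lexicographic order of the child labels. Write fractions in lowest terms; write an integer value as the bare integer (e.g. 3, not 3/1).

3/2,13/2

step 1: merge (E,Q) at d=10; branch lengths E→5, Q→5; new cluster EQ
  updated: d(EQ,H)=13, d(EQ,R)=71/2
step 2: merge (EQ,H) at d=13; branch lengths EQ→3/2, H→13/2; new cluster EHQ
  updated: d(EHQ,R)=85/3
step 3: merge (EHQ,R) at d=85/3; branch lengths EHQ→23/3, R→85/6; new cluster EHQR
final tree: (((E:5,Q:5):3/2,H:13/2):23/3,R:85/6)
total length: 239/6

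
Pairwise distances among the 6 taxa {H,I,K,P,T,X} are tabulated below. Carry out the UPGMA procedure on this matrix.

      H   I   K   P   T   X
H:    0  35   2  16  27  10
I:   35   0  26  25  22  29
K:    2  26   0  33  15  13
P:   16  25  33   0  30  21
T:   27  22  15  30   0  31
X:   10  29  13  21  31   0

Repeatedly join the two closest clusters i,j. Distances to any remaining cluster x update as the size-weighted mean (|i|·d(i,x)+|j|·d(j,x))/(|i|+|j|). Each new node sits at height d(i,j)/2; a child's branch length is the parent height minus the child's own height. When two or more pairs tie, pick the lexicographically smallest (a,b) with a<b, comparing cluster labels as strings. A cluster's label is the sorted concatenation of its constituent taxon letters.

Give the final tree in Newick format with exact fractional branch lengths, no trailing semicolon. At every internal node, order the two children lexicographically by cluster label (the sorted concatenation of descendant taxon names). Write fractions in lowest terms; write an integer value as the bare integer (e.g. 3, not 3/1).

((((H:1,K:1):19/4,X:23/4):71/12,P:35/3):47/24,(I:11,T:11):21/8)

iteration 1: select H,K (d=2); attach at lengths (1, 1); label the merged cluster HK
  updated: d(HK,I)=61/2, d(HK,P)=49/2, d(HK,T)=21, d(HK,X)=23/2
iteration 2: select HK,X (d=23/2); attach at lengths (19/4, 23/4); label the merged cluster HKX
  updated: d(HKX,I)=30, d(HKX,P)=70/3, d(HKX,T)=73/3
iteration 3: select I,T (d=22); attach at lengths (11, 11); label the merged cluster IT
  updated: d(HKX,IT)=163/6, d(IT,P)=55/2
iteration 4: select HKX,P (d=70/3); attach at lengths (71/12, 35/3); label the merged cluster HKPX
  updated: d(HKPX,IT)=109/4
iteration 5: select HKPX,IT (d=109/4); attach at lengths (47/24, 21/8); label the merged cluster HIKPTX
final tree: ((((H:1,K:1):19/4,X:23/4):71/12,P:35/3):47/24,(I:11,T:11):21/8)
total length: 170/3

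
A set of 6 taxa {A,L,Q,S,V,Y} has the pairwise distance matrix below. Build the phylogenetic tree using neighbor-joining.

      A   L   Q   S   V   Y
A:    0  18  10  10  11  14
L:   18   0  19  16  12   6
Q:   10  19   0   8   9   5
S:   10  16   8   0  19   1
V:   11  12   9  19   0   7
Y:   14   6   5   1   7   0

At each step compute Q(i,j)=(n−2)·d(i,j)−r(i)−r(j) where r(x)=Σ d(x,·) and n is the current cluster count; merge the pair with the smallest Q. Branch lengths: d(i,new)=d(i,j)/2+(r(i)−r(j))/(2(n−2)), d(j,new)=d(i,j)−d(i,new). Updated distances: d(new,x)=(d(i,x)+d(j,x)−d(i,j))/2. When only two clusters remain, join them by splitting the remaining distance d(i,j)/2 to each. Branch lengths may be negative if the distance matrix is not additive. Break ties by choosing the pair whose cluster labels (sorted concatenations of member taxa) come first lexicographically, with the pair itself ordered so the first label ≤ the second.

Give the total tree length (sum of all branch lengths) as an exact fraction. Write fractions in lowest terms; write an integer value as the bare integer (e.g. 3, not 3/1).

step 1: merge (S,Y) at d=1, Q=-83; branch lengths S→25/8, Y→-17/8; new cluster SY
  updated: d(A,SY)=23/2, d(L,SY)=21/2, d(Q,SY)=6, d(SY,V)=25/2
step 2: merge (L,SY) at d=21/2, Q=-137/2; branch lengths L→101/12, SY→25/12; new cluster LSY
  updated: d(A,LSY)=19/2, d(LSY,Q)=29/4, d(LSY,V)=7
step 3: merge (A,Q) at d=10, Q=-147/4; branch lengths A→97/16, Q→63/16; new cluster AQ
  updated: d(AQ,LSY)=27/8, d(AQ,V)=5
step 4: merge (AQ,LSY) at d=27/8, Q=-123/8; branch lengths AQ→11/16, LSY→43/16; new cluster ALQSY
  updated: d(ALQSY,V)=69/16
step 5: merge (ALQSY,V) at d=69/16; branch lengths ALQSY→69/32, V→69/32; new cluster ALQSVY
final tree: (((A:97/16,Q:63/16):11/16,(L:101/12,(S:25/8,Y:-17/8):25/12):43/16):69/32,V:69/32)
total length: 467/16

467/16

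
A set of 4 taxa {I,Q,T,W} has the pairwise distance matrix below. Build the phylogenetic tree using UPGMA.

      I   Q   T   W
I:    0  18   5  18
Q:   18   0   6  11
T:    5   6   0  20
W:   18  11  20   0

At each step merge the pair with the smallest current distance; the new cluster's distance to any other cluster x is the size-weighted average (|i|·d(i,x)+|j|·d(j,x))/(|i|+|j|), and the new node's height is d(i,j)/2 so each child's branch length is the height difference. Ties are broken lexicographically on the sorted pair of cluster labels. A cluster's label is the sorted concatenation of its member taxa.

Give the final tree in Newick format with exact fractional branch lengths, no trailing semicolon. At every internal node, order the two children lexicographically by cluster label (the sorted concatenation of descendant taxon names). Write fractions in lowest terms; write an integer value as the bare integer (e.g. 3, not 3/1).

iteration 1: select I,T (d=5); attach at lengths (5/2, 5/2); label the merged cluster IT
  updated: d(IT,Q)=12, d(IT,W)=19
iteration 2: select Q,W (d=11); attach at lengths (11/2, 11/2); label the merged cluster QW
  updated: d(IT,QW)=31/2
iteration 3: select IT,QW (d=31/2); attach at lengths (21/4, 9/4); label the merged cluster IQTW
final tree: ((I:5/2,T:5/2):21/4,(Q:11/2,W:11/2):9/4)
total length: 47/2

((I:5/2,T:5/2):21/4,(Q:11/2,W:11/2):9/4)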